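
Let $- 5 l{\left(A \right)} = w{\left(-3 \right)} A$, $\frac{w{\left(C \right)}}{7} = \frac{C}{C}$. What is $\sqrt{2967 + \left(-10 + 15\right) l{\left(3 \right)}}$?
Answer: $\sqrt{2946} \approx 54.277$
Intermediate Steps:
$w{\left(C \right)} = 7$ ($w{\left(C \right)} = 7 \frac{C}{C} = 7 \cdot 1 = 7$)
$l{\left(A \right)} = - \frac{7 A}{5}$
$\sqrt{2967 + \left(-10 + 15\right) l{\left(3 \right)}} = \sqrt{2967 + \left(-10 + 15\right) \left(\left(- \frac{7}{5}\right) 3\right)} = \sqrt{2967 + 5 \left(- \frac{21}{5}\right)} = \sqrt{2967 - 21} = \sqrt{2946}$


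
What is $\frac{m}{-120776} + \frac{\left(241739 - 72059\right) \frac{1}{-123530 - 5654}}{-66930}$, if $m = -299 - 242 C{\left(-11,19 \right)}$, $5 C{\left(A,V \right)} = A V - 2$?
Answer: $- \frac{446320779359}{5438873602360} \approx -0.082061$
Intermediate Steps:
$C{\left(A,V \right)} = - \frac{2}{5} + \frac{A V}{5}$ ($C{\left(A,V \right)} = \frac{A V - 2}{5} = \frac{-2 + A V}{5} = - \frac{2}{5} + \frac{A V}{5}$)
$m = \frac{49567}{5}$ ($m = -299 - 242 \left(- \frac{2}{5} + \frac{1}{5} \left(-11\right) 19\right) = -299 - 242 \left(- \frac{2}{5} - \frac{209}{5}\right) = -299 - - \frac{51062}{5} = -299 + \frac{51062}{5} = \frac{49567}{5} \approx 9913.4$)
$\frac{m}{-120776} + \frac{\left(241739 - 72059\right) \frac{1}{-123530 - 5654}}{-66930} = \frac{49567}{5 \left(-120776\right)} + \frac{\left(241739 - 72059\right) \frac{1}{-123530 - 5654}}{-66930} = \frac{49567}{5} \left(- \frac{1}{120776}\right) + \frac{169680}{-129184} \left(- \frac{1}{66930}\right) = - \frac{49567}{603880} + 169680 \left(- \frac{1}{129184}\right) \left(- \frac{1}{66930}\right) = - \frac{49567}{603880} - - \frac{707}{36026188} = - \frac{49567}{603880} + \frac{707}{36026188} = - \frac{446320779359}{5438873602360}$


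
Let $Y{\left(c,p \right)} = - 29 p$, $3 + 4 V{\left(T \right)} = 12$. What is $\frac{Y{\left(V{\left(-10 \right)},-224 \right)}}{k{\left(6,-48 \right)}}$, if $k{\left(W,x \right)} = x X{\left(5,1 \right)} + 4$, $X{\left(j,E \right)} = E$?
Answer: $- \frac{1624}{11} \approx -147.64$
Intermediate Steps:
$V{\left(T \right)} = \frac{9}{4}$ ($V{\left(T \right)} = - \frac{3}{4} + \frac{1}{4} \cdot 12 = - \frac{3}{4} + 3 = \frac{9}{4}$)
$k{\left(W,x \right)} = 4 + x$ ($k{\left(W,x \right)} = x 1 + 4 = x + 4 = 4 + x$)
$\frac{Y{\left(V{\left(-10 \right)},-224 \right)}}{k{\left(6,-48 \right)}} = \frac{\left(-29\right) \left(-224\right)}{4 - 48} = \frac{6496}{-44} = 6496 \left(- \frac{1}{44}\right) = - \frac{1624}{11}$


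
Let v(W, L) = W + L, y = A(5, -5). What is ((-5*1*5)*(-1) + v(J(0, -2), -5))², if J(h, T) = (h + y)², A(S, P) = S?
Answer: 2025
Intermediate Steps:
y = 5
J(h, T) = (5 + h)² (J(h, T) = (h + 5)² = (5 + h)²)
v(W, L) = L + W
((-5*1*5)*(-1) + v(J(0, -2), -5))² = ((-5*1*5)*(-1) + (-5 + (5 + 0)²))² = (-5*5*(-1) + (-5 + 5²))² = (-25*(-1) + (-5 + 25))² = (25 + 20)² = 45² = 2025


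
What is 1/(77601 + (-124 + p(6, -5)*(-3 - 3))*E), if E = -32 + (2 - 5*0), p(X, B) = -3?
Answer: 1/80781 ≈ 1.2379e-5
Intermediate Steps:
E = -30 (E = -32 + (2 + 0) = -32 + 2 = -30)
1/(77601 + (-124 + p(6, -5)*(-3 - 3))*E) = 1/(77601 + (-124 - 3*(-3 - 3))*(-30)) = 1/(77601 + (-124 - 3*(-6))*(-30)) = 1/(77601 + (-124 + 18)*(-30)) = 1/(77601 - 106*(-30)) = 1/(77601 + 3180) = 1/80781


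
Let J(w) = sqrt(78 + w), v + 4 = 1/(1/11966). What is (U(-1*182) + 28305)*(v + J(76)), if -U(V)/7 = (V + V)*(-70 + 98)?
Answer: 1192001338 + 99649*sqrt(154) ≈ 1.1932e+9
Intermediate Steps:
v = 11962 (v = -4 + 1/(1/11966) = -4 + 11966 = 11962)
U(V) = -392*V (U(V) = -7*(V + V)*(-70 + 98) = -7*2*V*28 = -392*V)
(U(-1*182) + 28305)*(v + J(76)) = (-(-392)*182 + 28305)*(11962 + sqrt(78 + 76)) = (-392*(-182) + 28305)*(11962 + sqrt(154)) = (71344 + 28305)*(11962 + sqrt(154)) = 99649*(11962 + sqrt(154)) = 1192001338 + 99649*sqrt(154)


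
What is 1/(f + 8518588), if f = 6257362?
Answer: 1/14775950 ≈ 6.7678e-8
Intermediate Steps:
1/(f + 8518588) = 1/(6257362 + 8518588) = 1/14775950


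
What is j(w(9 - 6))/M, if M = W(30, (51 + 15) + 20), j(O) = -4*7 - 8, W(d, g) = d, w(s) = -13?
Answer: -6/5 ≈ -1.2000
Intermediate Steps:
j(O) = -36 (j(O) = -28 - 8 = -36)
M = 30
j(w(9 - 6))/M = -36/30 = -36*1/30 = -6/5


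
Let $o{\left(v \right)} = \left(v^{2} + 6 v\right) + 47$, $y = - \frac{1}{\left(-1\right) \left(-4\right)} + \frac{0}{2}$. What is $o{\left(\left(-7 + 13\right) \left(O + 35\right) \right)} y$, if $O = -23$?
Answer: $- \frac{5663}{4} \approx -1415.8$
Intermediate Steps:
$y = - \frac{1}{4}$ ($y = - \frac{1}{4} + 0 \cdot \frac{1}{2} = \left(-1\right) \frac{1}{4} + 0 = - \frac{1}{4} + 0 = - \frac{1}{4} \approx -0.25$)
$o{\left(v \right)} = 47 + v^{2} + 6 v$
$o{\left(\left(-7 + 13\right) \left(O + 35\right) \right)} y = \left(47 + \left(\left(-7 + 13\right) \left(-23 + 35\right)\right)^{2} + 6 \left(-7 + 13\right) \left(-23 + 35\right)\right) \left(- \frac{1}{4}\right) = \left(47 + \left(6 \cdot 12\right)^{2} + 6 \cdot 6 \cdot 12\right) \left(- \frac{1}{4}\right) = \left(47 + 72^{2} + 6 \cdot 72\right) \left(- \frac{1}{4}\right) = \left(47 + 5184 + 432\right) \left(- \frac{1}{4}\right) = 5663 \left(- \frac{1}{4}\right) = - \frac{5663}{4}$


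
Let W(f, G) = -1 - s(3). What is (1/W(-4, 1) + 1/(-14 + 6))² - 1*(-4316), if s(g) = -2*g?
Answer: 6905609/1600 ≈ 4316.0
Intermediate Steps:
W(f, G) = 5 (W(f, G) = -1 - (-2)*3 = -1 - 1*(-6) = -1 + 6 = 5)
(1/W(-4, 1) + 1/(-14 + 6))² - 1*(-4316) = (1/5 + 1/(-14 + 6))² - 1*(-4316) = (⅕ + 1/(-8))² + 4316 = (⅕ - ⅛)² + 4316 = (3/40)² + 4316 = 9/1600 + 4316 = 6905609/1600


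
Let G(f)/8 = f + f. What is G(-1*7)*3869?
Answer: -433328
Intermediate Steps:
G(f) = 16*f (G(f) = 8*(f + f) = 8*(2*f) = 16*f)
G(-1*7)*3869 = (16*(-1*7))*3869 = (16*(-7))*3869 = -112*3869 = -433328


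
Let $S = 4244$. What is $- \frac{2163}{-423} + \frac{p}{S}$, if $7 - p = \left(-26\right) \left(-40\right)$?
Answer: $\frac{2914271}{598404} \approx 4.8701$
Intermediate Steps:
$p = -1033$ ($p = 7 - \left(-26\right) \left(-40\right) = 7 - 1040 = -1033$)
$- \frac{2163}{-423} + \frac{p}{S} = - \frac{2163}{-423} - \frac{1033}{4244} = \left(-2163\right) \left(- \frac{1}{423}\right) - \frac{1033}{4244} = \frac{721}{141} - \frac{1033}{4244} = \frac{2914271}{598404}$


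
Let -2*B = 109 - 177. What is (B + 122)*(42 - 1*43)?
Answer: -156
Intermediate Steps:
B = 34 (B = -(109 - 177)/2 = -1/2*(-68) = 34)
(B + 122)*(42 - 1*43) = (34 + 122)*(42 - 1*43) = 156*(42 - 43) = 156*(-1) = -156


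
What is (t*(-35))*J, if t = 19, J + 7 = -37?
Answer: 29260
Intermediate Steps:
J = -44 (J = -7 - 37 = -44)
(t*(-35))*J = (19*(-35))*(-44) = -665*(-44) = 29260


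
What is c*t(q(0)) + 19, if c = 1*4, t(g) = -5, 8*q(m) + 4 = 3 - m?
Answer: -1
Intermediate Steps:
q(m) = -1/8 - m/8 (q(m) = -1/2 + (3 - m)/8 = -1/2 + (3/8 - m/8) = -1/8 - m/8)
c = 4
c*t(q(0)) + 19 = 4*(-5) + 19 = -20 + 19 = -1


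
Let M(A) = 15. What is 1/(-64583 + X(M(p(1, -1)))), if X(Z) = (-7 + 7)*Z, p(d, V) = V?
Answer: -1/64583 ≈ -1.5484e-5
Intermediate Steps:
X(Z) = 0 (X(Z) = 0*Z = 0)
1/(-64583 + X(M(p(1, -1)))) = 1/(-64583 + 0) = 1/(-64583) = -1/64583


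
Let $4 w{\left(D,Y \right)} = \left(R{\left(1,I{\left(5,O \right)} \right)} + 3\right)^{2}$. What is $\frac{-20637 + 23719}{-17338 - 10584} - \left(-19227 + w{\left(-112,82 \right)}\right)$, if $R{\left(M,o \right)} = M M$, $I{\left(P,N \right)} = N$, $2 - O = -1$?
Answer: $\frac{11668294}{607} \approx 19223.0$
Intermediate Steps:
$O = 3$ ($O = 2 - -1 = 2 + 1 = 3$)
$R{\left(M,o \right)} = M^{2}$
$w{\left(D,Y \right)} = 4$ ($w{\left(D,Y \right)} = \frac{\left(1^{2} + 3\right)^{2}}{4} = \frac{\left(1 + 3\right)^{2}}{4} = \frac{4^{2}}{4} = \frac{1}{4} \cdot 16 = 4$)
$\frac{-20637 + 23719}{-17338 - 10584} - \left(-19227 + w{\left(-112,82 \right)}\right) = \frac{-20637 + 23719}{-17338 - 10584} - \left(-19227 + 4\right) = \frac{3082}{-27922} - -19223 = 3082 \left(- \frac{1}{27922}\right) + 19223 = - \frac{67}{607} + 19223 = \frac{11668294}{607}$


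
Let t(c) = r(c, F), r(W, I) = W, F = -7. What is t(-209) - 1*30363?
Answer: -30572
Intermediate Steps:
t(c) = c
t(-209) - 1*30363 = -209 - 1*30363 = -209 - 30363 = -30572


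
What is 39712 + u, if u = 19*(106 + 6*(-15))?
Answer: 40016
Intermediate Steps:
u = 304 (u = 19*(106 - 90) = 19*16 = 304)
39712 + u = 39712 + 304 = 40016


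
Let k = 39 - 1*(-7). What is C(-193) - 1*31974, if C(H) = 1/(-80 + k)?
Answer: -1087117/34 ≈ -31974.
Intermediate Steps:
k = 46 (k = 39 + 7 = 46)
C(H) = -1/34 (C(H) = 1/(-80 + 46) = 1/(-34) = -1/34)
C(-193) - 1*31974 = -1/34 - 1*31974 = -1/34 - 31974 = -1087117/34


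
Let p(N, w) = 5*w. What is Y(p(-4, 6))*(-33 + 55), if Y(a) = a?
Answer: 660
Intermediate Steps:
Y(p(-4, 6))*(-33 + 55) = (5*6)*(-33 + 55) = 30*22 = 660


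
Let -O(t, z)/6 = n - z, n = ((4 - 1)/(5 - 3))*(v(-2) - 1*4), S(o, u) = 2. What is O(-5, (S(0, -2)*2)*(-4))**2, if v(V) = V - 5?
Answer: 9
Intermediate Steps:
v(V) = -5 + V
n = -33/2 (n = ((4 - 1)/(5 - 3))*((-5 - 2) - 1*4) = (3/2)*(-7 - 4) = (3*(1/2))*(-11) = (3/2)*(-11) = -33/2 ≈ -16.500)
O(t, z) = 99 + 6*z (O(t, z) = -6*(-33/2 - z) = 99 + 6*z)
O(-5, (S(0, -2)*2)*(-4))**2 = (99 + 6*((2*2)*(-4)))**2 = (99 + 6*(4*(-4)))**2 = (99 + 6*(-16))**2 = (99 - 96)**2 = 3**2 = 9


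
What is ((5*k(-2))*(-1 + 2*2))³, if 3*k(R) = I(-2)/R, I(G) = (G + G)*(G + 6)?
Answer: 64000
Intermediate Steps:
I(G) = 2*G*(6 + G) (I(G) = (2*G)*(6 + G) = 2*G*(6 + G))
k(R) = -16/(3*R) (k(R) = ((2*(-2)*(6 - 2))/R)/3 = ((2*(-2)*4)/R)/3 = (-16/R)/3 = -16/(3*R))
((5*k(-2))*(-1 + 2*2))³ = ((5*(-16/3/(-2)))*(-1 + 2*2))³ = ((5*(-16/3*(-½)))*(-1 + 4))³ = ((5*(8/3))*3)³ = ((40/3)*3)³ = 40³ = 64000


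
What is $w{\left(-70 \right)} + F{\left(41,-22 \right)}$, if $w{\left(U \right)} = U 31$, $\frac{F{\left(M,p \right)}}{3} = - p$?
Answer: $-2104$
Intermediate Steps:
$F{\left(M,p \right)} = - 3 p$ ($F{\left(M,p \right)} = 3 \left(- p\right) = - 3 p$)
$w{\left(U \right)} = 31 U$
$w{\left(-70 \right)} + F{\left(41,-22 \right)} = 31 \left(-70\right) - -66 = -2170 + 66 = -2104$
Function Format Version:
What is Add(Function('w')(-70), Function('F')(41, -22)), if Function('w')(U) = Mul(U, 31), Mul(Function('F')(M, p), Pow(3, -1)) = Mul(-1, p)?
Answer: -2104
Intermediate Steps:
Function('F')(M, p) = Mul(-3, p) (Function('F')(M, p) = Mul(3, Mul(-1, p)) = Mul(-3, p))
Function('w')(U) = Mul(31, U)
Add(Function('w')(-70), Function('F')(41, -22)) = Add(Mul(31, -70), Mul(-3, -22)) = Add(-2170, 66) = -2104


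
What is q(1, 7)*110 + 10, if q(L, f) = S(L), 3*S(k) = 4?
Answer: 470/3 ≈ 156.67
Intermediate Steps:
S(k) = 4/3 (S(k) = (⅓)*4 = 4/3)
q(L, f) = 4/3
q(1, 7)*110 + 10 = (4/3)*110 + 10 = 440/3 + 10 = 470/3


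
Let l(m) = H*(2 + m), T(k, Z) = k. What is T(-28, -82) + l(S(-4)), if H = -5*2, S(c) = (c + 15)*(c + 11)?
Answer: -818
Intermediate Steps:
S(c) = (11 + c)*(15 + c) (S(c) = (15 + c)*(11 + c) = (11 + c)*(15 + c))
H = -10
l(m) = -20 - 10*m (l(m) = -10*(2 + m) = -20 - 10*m)
T(-28, -82) + l(S(-4)) = -28 + (-20 - 10*(165 + (-4)² + 26*(-4))) = -28 + (-20 - 10*(165 + 16 - 104)) = -28 + (-20 - 10*77) = -28 + (-20 - 770) = -28 - 790 = -818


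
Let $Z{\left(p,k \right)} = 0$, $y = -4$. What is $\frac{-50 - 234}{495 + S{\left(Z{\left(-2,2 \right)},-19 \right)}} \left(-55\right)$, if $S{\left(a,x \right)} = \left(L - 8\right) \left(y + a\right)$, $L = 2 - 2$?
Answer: $\frac{15620}{527} \approx 29.639$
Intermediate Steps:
$L = 0$ ($L = 2 - 2 = 0$)
$S{\left(a,x \right)} = 32 - 8 a$ ($S{\left(a,x \right)} = \left(0 - 8\right) \left(-4 + a\right) = - 8 \left(-4 + a\right) = 32 - 8 a$)
$\frac{-50 - 234}{495 + S{\left(Z{\left(-2,2 \right)},-19 \right)}} \left(-55\right) = \frac{-50 - 234}{495 + \left(32 - 0\right)} \left(-55\right) = - \frac{284}{495 + \left(32 + 0\right)} \left(-55\right) = - \frac{284}{495 + 32} \left(-55\right) = - \frac{284}{527} \left(-55\right) = \left(-284\right) \frac{1}{527} \left(-55\right) = \left(- \frac{284}{527}\right) \left(-55\right) = \frac{15620}{527}$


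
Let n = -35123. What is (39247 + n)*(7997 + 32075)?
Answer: 165256928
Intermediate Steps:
(39247 + n)*(7997 + 32075) = (39247 - 35123)*(7997 + 32075) = 4124*40072 = 165256928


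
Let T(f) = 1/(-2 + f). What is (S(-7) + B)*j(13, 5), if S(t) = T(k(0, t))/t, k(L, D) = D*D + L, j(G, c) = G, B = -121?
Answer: -517530/329 ≈ -1573.0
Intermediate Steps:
k(L, D) = L + D**2 (k(L, D) = D**2 + L = L + D**2)
S(t) = 1/(t*(-2 + t**2)) (S(t) = 1/((-2 + (0 + t**2))*t) = 1/((-2 + t**2)*t) = 1/(t*(-2 + t**2)))
(S(-7) + B)*j(13, 5) = (1/((-7)*(-2 + (-7)**2)) - 121)*13 = (-1/(7*(-2 + 49)) - 121)*13 = (-1/7/47 - 121)*13 = (-1/7*1/47 - 121)*13 = (-1/329 - 121)*13 = -39810/329*13 = -517530/329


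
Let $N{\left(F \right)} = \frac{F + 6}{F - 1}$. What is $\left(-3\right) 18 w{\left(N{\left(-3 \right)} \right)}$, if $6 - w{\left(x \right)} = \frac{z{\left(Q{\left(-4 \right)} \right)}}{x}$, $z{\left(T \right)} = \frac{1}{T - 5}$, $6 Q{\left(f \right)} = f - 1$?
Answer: $- \frac{10908}{35} \approx -311.66$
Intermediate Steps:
$Q{\left(f \right)} = - \frac{1}{6} + \frac{f}{6}$ ($Q{\left(f \right)} = \frac{f - 1}{6} = \frac{-1 + f}{6} = - \frac{1}{6} + \frac{f}{6}$)
$N{\left(F \right)} = \frac{6 + F}{-1 + F}$
$z{\left(T \right)} = \frac{1}{-5 + T}$
$w{\left(x \right)} = 6 + \frac{6}{35 x}$ ($w{\left(x \right)} = 6 - \frac{1}{\left(-5 + \left(- \frac{1}{6} + \frac{1}{6} \left(-4\right)\right)\right) x} = 6 - \frac{1}{\left(-5 - \frac{5}{6}\right) x} = 6 - \frac{1}{\left(- \frac{35}{6}\right) x} = 6 - - \frac{6}{35 x} = 6 + \frac{6}{35 x}$)
$\left(-3\right) 18 w{\left(N{\left(-3 \right)} \right)} = \left(-3\right) 18 \left(6 + \frac{6}{35 \frac{6 - 3}{-1 - 3}}\right) = - 54 \left(6 + \frac{6}{35 \frac{1}{-4} \cdot 3}\right) = - 54 \left(6 + \frac{6}{35 \left(\left(- \frac{1}{4}\right) 3\right)}\right) = - 54 \left(6 + \frac{6}{35 \left(- \frac{3}{4}\right)}\right) = - 54 \left(6 + \frac{6}{35} \left(- \frac{4}{3}\right)\right) = - 54 \left(6 - \frac{8}{35}\right) = \left(-54\right) \frac{202}{35} = - \frac{10908}{35}$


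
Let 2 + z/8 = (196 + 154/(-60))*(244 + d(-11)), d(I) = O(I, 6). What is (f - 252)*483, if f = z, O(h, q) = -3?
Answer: 900001592/5 ≈ 1.8000e+8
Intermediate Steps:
d(I) = -3
z = 5593852/15 (z = -16 + 8*((196 + 154/(-60))*(244 - 3)) = -16 + 8*((196 + 154*(-1/60))*241) = -16 + 8*((196 - 77/30)*241) = -16 + 8*((5803/30)*241) = -16 + 8*(1398523/30) = -16 + 5594092/15 = 5593852/15 ≈ 3.7292e+5)
f = 5593852/15 ≈ 3.7292e+5
(f - 252)*483 = (5593852/15 - 252)*483 = (5590072/15)*483 = 900001592/5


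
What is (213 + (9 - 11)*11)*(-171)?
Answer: -32661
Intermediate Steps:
(213 + (9 - 11)*11)*(-171) = (213 - 2*11)*(-171) = (213 - 22)*(-171) = 191*(-171) = -32661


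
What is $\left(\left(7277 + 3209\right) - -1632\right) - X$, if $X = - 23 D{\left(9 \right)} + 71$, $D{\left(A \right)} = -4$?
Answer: $11955$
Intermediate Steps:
$X = 163$ ($X = \left(-23\right) \left(-4\right) + 71 = 92 + 71 = 163$)
$\left(\left(7277 + 3209\right) - -1632\right) - X = \left(\left(7277 + 3209\right) - -1632\right) - 163 = \left(10486 + 1632\right) - 163 = 12118 - 163 = 11955$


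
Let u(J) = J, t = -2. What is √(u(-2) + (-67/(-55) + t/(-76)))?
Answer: I*√3300110/2090 ≈ 0.8692*I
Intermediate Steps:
√(u(-2) + (-67/(-55) + t/(-76))) = √(-2 + (-67/(-55) - 2/(-76))) = √(-2 + (-67*(-1/55) - 2*(-1/76))) = √(-2 + (67/55 + 1/38)) = √(-2 + 2601/2090) = √(-1579/2090) = I*√3300110/2090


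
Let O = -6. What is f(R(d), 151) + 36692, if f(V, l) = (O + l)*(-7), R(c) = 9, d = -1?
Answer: 35677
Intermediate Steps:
f(V, l) = 42 - 7*l (f(V, l) = (-6 + l)*(-7) = 42 - 7*l)
f(R(d), 151) + 36692 = (42 - 7*151) + 36692 = (42 - 1057) + 36692 = -1015 + 36692 = 35677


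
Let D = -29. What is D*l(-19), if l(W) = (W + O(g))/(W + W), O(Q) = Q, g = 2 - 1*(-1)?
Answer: -232/19 ≈ -12.211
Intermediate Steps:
g = 3 (g = 2 + 1 = 3)
l(W) = (3 + W)/(2*W) (l(W) = (W + 3)/(W + W) = (3 + W)/((2*W)) = (3 + W)*(1/(2*W)) = (3 + W)/(2*W))
D*l(-19) = -29*(3 - 19)/(2*(-19)) = -29*(-1)*(-16)/(2*19) = -29*8/19 = -232/19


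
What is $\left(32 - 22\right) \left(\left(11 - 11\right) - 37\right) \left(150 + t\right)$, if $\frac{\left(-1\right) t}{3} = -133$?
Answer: $-203130$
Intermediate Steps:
$t = 399$ ($t = \left(-3\right) \left(-133\right) = 399$)
$\left(32 - 22\right) \left(\left(11 - 11\right) - 37\right) \left(150 + t\right) = \left(32 - 22\right) \left(\left(11 - 11\right) - 37\right) \left(150 + 399\right) = 10 \left(\left(11 - 11\right) - 37\right) 549 = 10 \left(0 - 37\right) 549 = 10 \left(-37\right) 549 = \left(-370\right) 549 = -203130$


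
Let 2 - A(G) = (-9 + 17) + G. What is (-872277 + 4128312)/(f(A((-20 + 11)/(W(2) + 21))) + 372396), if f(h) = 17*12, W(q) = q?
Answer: 217069/24840 ≈ 8.7387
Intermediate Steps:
A(G) = -6 - G (A(G) = 2 - ((-9 + 17) + G) = 2 - (8 + G) = 2 + (-8 - G) = -6 - G)
f(h) = 204
(-872277 + 4128312)/(f(A((-20 + 11)/(W(2) + 21))) + 372396) = (-872277 + 4128312)/(204 + 372396) = 3256035/372600 = 3256035*(1/372600) = 217069/24840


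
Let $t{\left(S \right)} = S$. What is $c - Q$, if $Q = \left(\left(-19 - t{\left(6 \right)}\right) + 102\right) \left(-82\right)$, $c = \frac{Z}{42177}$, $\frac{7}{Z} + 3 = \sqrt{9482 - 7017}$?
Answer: $\frac{218015499863}{34528904} + \frac{7 \sqrt{2465}}{103586712} \approx 6314.0$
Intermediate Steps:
$Z = \frac{7}{-3 + \sqrt{2465}}$ ($Z = \frac{7}{-3 + \sqrt{9482 - 7017}} = \frac{7}{-3 + \sqrt{2465}} \approx 0.15006$)
$c = \frac{7}{34528904} + \frac{7 \sqrt{2465}}{103586712}$ ($c = \frac{\frac{21}{2456} + \frac{7 \sqrt{2465}}{2456}}{42177} = \left(\frac{21}{2456} + \frac{7 \sqrt{2465}}{2456}\right) \frac{1}{42177} = \frac{7}{34528904} + \frac{7 \sqrt{2465}}{103586712} \approx 3.5578 \cdot 10^{-6}$)
$Q = -6314$ ($Q = \left(\left(-19 - 6\right) + 102\right) \left(-82\right) = \left(-25 + 102\right) \left(-82\right) = 77 \left(-82\right) = -6314$)
$c - Q = \left(\frac{7}{34528904} + \frac{7 \sqrt{2465}}{103586712}\right) - -6314 = \left(\frac{7}{34528904} + \frac{7 \sqrt{2465}}{103586712}\right) + 6314 = \frac{218015499863}{34528904} + \frac{7 \sqrt{2465}}{103586712}$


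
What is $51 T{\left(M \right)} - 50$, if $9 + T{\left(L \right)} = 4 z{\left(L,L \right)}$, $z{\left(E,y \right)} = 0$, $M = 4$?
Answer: $-509$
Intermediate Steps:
$T{\left(L \right)} = -9$ ($T{\left(L \right)} = -9 + 4 \cdot 0 = -9 + 0 = -9$)
$51 T{\left(M \right)} - 50 = 51 \left(-9\right) - 50 = -459 - 50 = -509$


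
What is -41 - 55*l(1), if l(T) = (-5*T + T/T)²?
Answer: -921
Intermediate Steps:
l(T) = (1 - 5*T)² (l(T) = (-5*T + 1)² = (1 - 5*T)²)
-41 - 55*l(1) = -41 - 55*(-1 + 5*1)² = -41 - 55*(-1 + 5)² = -41 - 55*4² = -41 - 55*16 = -41 - 880 = -921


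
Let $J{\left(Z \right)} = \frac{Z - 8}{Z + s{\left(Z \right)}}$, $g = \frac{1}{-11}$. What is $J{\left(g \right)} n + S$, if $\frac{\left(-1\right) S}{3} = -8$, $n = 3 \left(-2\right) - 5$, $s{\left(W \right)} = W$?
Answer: $- \frac{931}{2} \approx -465.5$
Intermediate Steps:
$g = - \frac{1}{11} \approx -0.090909$
$J{\left(Z \right)} = \frac{-8 + Z}{2 Z}$ ($J{\left(Z \right)} = \frac{Z - 8}{Z + Z} = \frac{-8 + Z}{2 Z}$)
$n = -11$ ($n = -6 - 5 = -11$)
$S = 24$ ($S = \left(-3\right) \left(-8\right) = 24$)
$J{\left(g \right)} n + S = \frac{-8 - \frac{1}{11}}{2 \left(- \frac{1}{11}\right)} \left(-11\right) + 24 = \frac{1}{2} \left(-11\right) \left(- \frac{89}{11}\right) \left(-11\right) + 24 = \frac{89}{2} \left(-11\right) + 24 = - \frac{979}{2} + 24 = - \frac{931}{2}$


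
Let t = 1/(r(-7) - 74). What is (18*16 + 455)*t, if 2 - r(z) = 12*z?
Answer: 743/12 ≈ 61.917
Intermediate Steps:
r(z) = 2 - 12*z
t = 1/12 (t = 1/((2 - 12*(-7)) - 74) = 1/((2 + 84) - 74) = 1/(86 - 74) = 1/12 ≈ 0.083333)
(18*16 + 455)*t = (18*16 + 455)*(1/12) = (288 + 455)*(1/12) = 743*(1/12) = 743/12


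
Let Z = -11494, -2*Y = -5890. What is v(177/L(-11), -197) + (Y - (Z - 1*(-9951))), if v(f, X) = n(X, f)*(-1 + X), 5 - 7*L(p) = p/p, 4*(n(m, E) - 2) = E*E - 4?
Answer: -151839699/32 ≈ -4.7450e+6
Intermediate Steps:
Y = 2945 (Y = -½*(-5890) = 2945)
n(m, E) = 1 + E²/4 (n(m, E) = 2 + (E*E - 4)/4 = 2 + (E² - 4)/4 = 2 + (-4 + E²)/4 = 2 + (-1 + E²/4) = 1 + E²/4)
L(p) = 4/7 (L(p) = 5/7 - p/(7*p) = 5/7 - ⅐*1 = 5/7 - ⅐ = 4/7)
v(f, X) = (1 + f²/4)*(-1 + X)
v(177/L(-11), -197) + (Y - (Z - 1*(-9951))) = (-1 - 197)*(4 + (177/(4/7))²)/4 + (2945 - (-11494 - 1*(-9951))) = (¼)*(-198)*(4 + (177*(7/4))²) + (2945 - (-11494 + 9951)) = (¼)*(-198)*(4 + (1239/4)²) + (2945 - 1*(-1543)) = (¼)*(-198)*(4 + 1535121/16) + (2945 + 1543) = (¼)*(-198)*(1535185/16) + 4488 = -151983315/32 + 4488 = -151839699/32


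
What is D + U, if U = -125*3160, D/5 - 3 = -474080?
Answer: -2765385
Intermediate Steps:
D = -2370385 (D = 15 + 5*(-474080) = 15 - 2370400 = -2370385)
U = -395000
D + U = -2370385 - 395000 = -2765385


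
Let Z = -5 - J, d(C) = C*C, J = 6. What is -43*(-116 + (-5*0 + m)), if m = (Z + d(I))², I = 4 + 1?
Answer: -3440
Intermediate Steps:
I = 5
d(C) = C²
Z = -11 (Z = -5 - 1*6 = -5 - 6 = -11)
m = 196 (m = (-11 + 5²)² = (-11 + 25)² = 14² = 196)
-43*(-116 + (-5*0 + m)) = -43*(-116 + (-5*0 + 196)) = -43*(-116 + (0 + 196)) = -43*(-116 + 196) = -43*80 = -3440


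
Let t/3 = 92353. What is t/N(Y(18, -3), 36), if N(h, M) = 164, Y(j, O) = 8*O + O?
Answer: 277059/164 ≈ 1689.4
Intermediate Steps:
Y(j, O) = 9*O
t = 277059 (t = 3*92353 = 277059)
t/N(Y(18, -3), 36) = 277059/164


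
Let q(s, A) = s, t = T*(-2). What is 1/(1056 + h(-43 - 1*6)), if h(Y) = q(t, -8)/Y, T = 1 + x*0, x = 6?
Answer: 49/51746 ≈ 0.00094693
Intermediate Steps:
T = 1 (T = 1 + 6*0 = 1 + 0 = 1)
t = -2 (t = 1*(-2) = -2)
h(Y) = -2/Y
1/(1056 + h(-43 - 1*6)) = 1/(1056 - 2/(-43 - 1*6)) = 1/(1056 - 2/(-43 - 6)) = 1/(1056 - 2/(-49)) = 1/(1056 - 2*(-1/49)) = 1/(1056 + 2/49) = 1/(51746/49) = 49/51746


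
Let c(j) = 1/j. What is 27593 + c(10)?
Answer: 275931/10 ≈ 27593.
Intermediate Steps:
27593 + c(10) = 27593 + 1/10 = 275931/10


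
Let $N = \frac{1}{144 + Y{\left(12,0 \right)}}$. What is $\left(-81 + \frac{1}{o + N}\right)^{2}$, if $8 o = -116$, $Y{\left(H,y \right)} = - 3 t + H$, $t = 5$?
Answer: $\frac{109778906241}{16703569} \approx 6572.2$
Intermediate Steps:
$Y{\left(H,y \right)} = -15 + H$ ($Y{\left(H,y \right)} = \left(-3\right) 5 + H = -15 + H$)
$o = - \frac{29}{2}$ ($o = \frac{1}{8} \left(-116\right) = - \frac{29}{2} \approx -14.5$)
$N = \frac{1}{141}$ ($N = \frac{1}{144 + \left(-15 + 12\right)} = \frac{1}{144 - 3} = \frac{1}{141} \approx 0.0070922$)
$\left(-81 + \frac{1}{o + N}\right)^{2} = \left(-81 + \frac{1}{- \frac{29}{2} + \frac{1}{141}}\right)^{2} = \left(-81 + \frac{1}{- \frac{4087}{282}}\right)^{2} = \left(-81 - \frac{282}{4087}\right)^{2} = \left(- \frac{331329}{4087}\right)^{2} = \frac{109778906241}{16703569}$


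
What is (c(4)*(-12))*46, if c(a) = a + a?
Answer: -4416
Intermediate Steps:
c(a) = 2*a
(c(4)*(-12))*46 = ((2*4)*(-12))*46 = (8*(-12))*46 = -96*46 = -4416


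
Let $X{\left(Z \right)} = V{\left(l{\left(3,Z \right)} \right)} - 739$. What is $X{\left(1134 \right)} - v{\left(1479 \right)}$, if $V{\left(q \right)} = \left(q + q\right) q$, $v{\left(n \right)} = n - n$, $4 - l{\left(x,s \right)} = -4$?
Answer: $-611$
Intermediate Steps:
$l{\left(x,s \right)} = 8$ ($l{\left(x,s \right)} = 4 - -4 = 4 + 4 = 8$)
$v{\left(n \right)} = 0$
$V{\left(q \right)} = 2 q^{2}$ ($V{\left(q \right)} = 2 q q = 2 q^{2}$)
$X{\left(Z \right)} = -611$ ($X{\left(Z \right)} = 2 \cdot 8^{2} - 739 = 2 \cdot 64 - 739 = 128 - 739 = -611$)
$X{\left(1134 \right)} - v{\left(1479 \right)} = -611 - 0 = -611 + 0 = -611$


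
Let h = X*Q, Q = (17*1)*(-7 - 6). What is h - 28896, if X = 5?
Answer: -30001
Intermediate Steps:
Q = -221 (Q = 17*(-13) = -221)
h = -1105 (h = 5*(-221) = -1105)
h - 28896 = -1105 - 28896 = -30001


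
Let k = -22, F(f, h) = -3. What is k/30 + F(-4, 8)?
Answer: -56/15 ≈ -3.7333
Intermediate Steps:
k/30 + F(-4, 8) = -22/30 - 3 = (1/30)*(-22) - 3 = -11/15 - 3 = -56/15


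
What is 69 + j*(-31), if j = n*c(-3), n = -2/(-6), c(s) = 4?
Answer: 83/3 ≈ 27.667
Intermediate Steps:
n = 1/3 (n = -2*(-1/6) = 1/3 ≈ 0.33333)
j = 4/3 (j = (1/3)*4 = 4/3 ≈ 1.3333)
69 + j*(-31) = 69 + (4/3)*(-31) = 69 - 124/3 = 83/3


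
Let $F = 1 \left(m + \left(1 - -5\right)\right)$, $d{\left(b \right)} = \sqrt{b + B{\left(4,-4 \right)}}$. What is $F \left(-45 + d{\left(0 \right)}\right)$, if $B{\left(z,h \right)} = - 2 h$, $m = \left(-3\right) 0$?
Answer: $-270 + 12 \sqrt{2} \approx -253.03$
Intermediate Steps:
$m = 0$
$d{\left(b \right)} = \sqrt{8 + b}$ ($d{\left(b \right)} = \sqrt{b - -8} = \sqrt{b + 8} = \sqrt{8 + b}$)
$F = 6$ ($F = 1 \left(0 + \left(1 - -5\right)\right) = 1 \left(0 + \left(1 + 5\right)\right) = 1 \left(0 + 6\right) = 1 \cdot 6 = 6$)
$F \left(-45 + d{\left(0 \right)}\right) = 6 \left(-45 + \sqrt{8 + 0}\right) = 6 \left(-45 + \sqrt{8}\right) = 6 \left(-45 + 2 \sqrt{2}\right) = -270 + 12 \sqrt{2}$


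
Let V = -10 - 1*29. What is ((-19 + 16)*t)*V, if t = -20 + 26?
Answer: 702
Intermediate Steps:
V = -39 (V = -10 - 29 = -39)
t = 6
((-19 + 16)*t)*V = ((-19 + 16)*6)*(-39) = -3*6*(-39) = -18*(-39) = 702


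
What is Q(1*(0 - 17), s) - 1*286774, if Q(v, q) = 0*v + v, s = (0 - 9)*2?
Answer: -286791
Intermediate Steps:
s = -18 (s = -9*2 = -18)
Q(v, q) = v (Q(v, q) = 0 + v = v)
Q(1*(0 - 17), s) - 1*286774 = 1*(0 - 17) - 1*286774 = 1*(-17) - 286774 = -17 - 286774 = -286791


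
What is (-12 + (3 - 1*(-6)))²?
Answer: 9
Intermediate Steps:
(-12 + (3 - 1*(-6)))² = (-12 + (3 + 6))² = (-12 + 9)² = (-3)² = 9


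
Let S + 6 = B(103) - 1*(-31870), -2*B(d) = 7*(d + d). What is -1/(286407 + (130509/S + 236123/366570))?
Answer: -3805363170/1089901047517763 ≈ -3.4915e-6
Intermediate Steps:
B(d) = -7*d (B(d) = -7*(d + d)/2 = -7*2*d/2 = -7*d)
S = 31143 (S = -6 + (-7*103 - 1*(-31870)) = -6 + (-721 + 31870) = -6 + 31149 = 31143)
-1/(286407 + (130509/S + 236123/366570)) = -1/(286407 + (130509/31143 + 236123/366570)) = -1/(286407 + (130509*(1/31143) + 236123*(1/366570))) = -1/(286407 + (43503/10381 + 236123/366570)) = -1/(286407 + 18398087573/3805363170) = -1/1089901047517763/3805363170 = -1*3805363170/1089901047517763 = -3805363170/1089901047517763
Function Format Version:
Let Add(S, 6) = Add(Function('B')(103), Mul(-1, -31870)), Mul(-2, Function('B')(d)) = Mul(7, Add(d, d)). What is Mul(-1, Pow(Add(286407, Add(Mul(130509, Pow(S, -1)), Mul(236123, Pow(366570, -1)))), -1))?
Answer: Rational(-3805363170, 1089901047517763) ≈ -3.4915e-6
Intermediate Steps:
Function('B')(d) = Mul(-7, d) (Function('B')(d) = Mul(Rational(-1, 2), Mul(7, Add(d, d))) = Mul(Rational(-1, 2), Mul(7, Mul(2, d))) = Mul(Rational(-1, 2), Mul(14, d)) = Mul(-7, d))
S = 31143 (S = Add(-6, Add(Mul(-7, 103), Mul(-1, -31870))) = Add(-6, Add(-721, 31870)) = Add(-6, 31149) = 31143)
Mul(-1, Pow(Add(286407, Add(Mul(130509, Pow(S, -1)), Mul(236123, Pow(366570, -1)))), -1)) = Mul(-1, Pow(Add(286407, Add(Mul(130509, Pow(31143, -1)), Mul(236123, Pow(366570, -1)))), -1)) = Mul(-1, Pow(Add(286407, Add(Mul(130509, Rational(1, 31143)), Mul(236123, Rational(1, 366570)))), -1)) = Mul(-1, Pow(Add(286407, Add(Rational(43503, 10381), Rational(236123, 366570))), -1)) = Mul(-1, Pow(Add(286407, Rational(18398087573, 3805363170)), -1)) = Mul(-1, Pow(Rational(1089901047517763, 3805363170), -1)) = Mul(-1, Rational(3805363170, 1089901047517763)) = Rational(-3805363170, 1089901047517763)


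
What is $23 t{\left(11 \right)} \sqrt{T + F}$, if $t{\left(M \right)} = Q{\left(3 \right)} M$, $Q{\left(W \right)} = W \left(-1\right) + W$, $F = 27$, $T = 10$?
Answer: $0$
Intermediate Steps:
$Q{\left(W \right)} = 0$ ($Q{\left(W \right)} = - W + W = 0$)
$t{\left(M \right)} = 0$ ($t{\left(M \right)} = 0 M = 0$)
$23 t{\left(11 \right)} \sqrt{T + F} = 23 \cdot 0 \sqrt{10 + 27} = 0 \sqrt{37} = 0$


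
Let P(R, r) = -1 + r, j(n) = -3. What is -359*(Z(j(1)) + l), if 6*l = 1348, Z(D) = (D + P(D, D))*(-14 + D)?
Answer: -370129/3 ≈ -1.2338e+5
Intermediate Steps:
Z(D) = (-1 + 2*D)*(-14 + D) (Z(D) = (D + (-1 + D))*(-14 + D) = (-1 + 2*D)*(-14 + D))
l = 674/3 (l = (⅙)*1348 = 674/3 ≈ 224.67)
-359*(Z(j(1)) + l) = -359*((14 - 29*(-3) + 2*(-3)²) + 674/3) = -359*((14 + 87 + 2*9) + 674/3) = -359*((14 + 87 + 18) + 674/3) = -359*(119 + 674/3) = -359*1031/3 = -370129/3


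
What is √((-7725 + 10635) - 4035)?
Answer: 15*I*√5 ≈ 33.541*I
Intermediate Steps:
√((-7725 + 10635) - 4035) = √(2910 - 4035) = √(-1125) = 15*I*√5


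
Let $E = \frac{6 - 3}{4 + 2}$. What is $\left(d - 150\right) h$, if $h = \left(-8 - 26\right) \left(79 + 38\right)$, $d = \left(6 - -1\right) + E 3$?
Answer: $562887$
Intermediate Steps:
$E = \frac{1}{2}$ ($E = \frac{3}{6} = 3 \cdot \frac{1}{6} = \frac{1}{2} \approx 0.5$)
$d = \frac{17}{2}$ ($d = \left(6 - -1\right) + \frac{1}{2} \cdot 3 = \left(6 + 1\right) + \frac{3}{2} = 7 + \frac{3}{2} = \frac{17}{2} \approx 8.5$)
$h = -3978$ ($h = \left(-34\right) 117 = -3978$)
$\left(d - 150\right) h = \left(\frac{17}{2} - 150\right) \left(-3978\right) = \left(- \frac{283}{2}\right) \left(-3978\right) = 562887$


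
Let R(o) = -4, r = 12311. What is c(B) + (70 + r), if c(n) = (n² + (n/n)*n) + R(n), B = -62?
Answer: 16159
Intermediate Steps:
c(n) = -4 + n + n² (c(n) = (n² + (n/n)*n) - 4 = (n² + 1*n) - 4 = (n² + n) - 4 = (n + n²) - 4 = -4 + n + n²)
c(B) + (70 + r) = (-4 - 62 + (-62)²) + (70 + 12311) = (-4 - 62 + 3844) + 12381 = 3778 + 12381 = 16159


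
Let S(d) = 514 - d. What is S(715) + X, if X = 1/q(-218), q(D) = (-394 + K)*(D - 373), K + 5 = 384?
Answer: -1781864/8865 ≈ -201.00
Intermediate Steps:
K = 379 (K = -5 + 384 = 379)
q(D) = 5595 - 15*D (q(D) = (-394 + 379)*(D - 373) = -15*(-373 + D) = 5595 - 15*D)
X = 1/8865 (X = 1/(5595 - 15*(-218)) = 1/(5595 + 3270) = 1/8865 ≈ 0.00011280)
S(715) + X = (514 - 1*715) + 1/8865 = (514 - 715) + 1/8865 = -201 + 1/8865 = -1781864/8865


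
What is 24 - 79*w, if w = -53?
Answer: 4211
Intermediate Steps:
24 - 79*w = 24 - 79*(-53) = 24 + 4187 = 4211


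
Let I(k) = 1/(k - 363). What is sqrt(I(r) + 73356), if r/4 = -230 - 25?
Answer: sqrt(140307212901)/1383 ≈ 270.84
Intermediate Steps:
r = -1020 (r = 4*(-230 - 25) = 4*(-255) = -1020)
I(k) = 1/(-363 + k)
sqrt(I(r) + 73356) = sqrt(1/(-363 - 1020) + 73356) = sqrt(1/(-1383) + 73356) = sqrt(-1/1383 + 73356) = sqrt(101451347/1383) = sqrt(140307212901)/1383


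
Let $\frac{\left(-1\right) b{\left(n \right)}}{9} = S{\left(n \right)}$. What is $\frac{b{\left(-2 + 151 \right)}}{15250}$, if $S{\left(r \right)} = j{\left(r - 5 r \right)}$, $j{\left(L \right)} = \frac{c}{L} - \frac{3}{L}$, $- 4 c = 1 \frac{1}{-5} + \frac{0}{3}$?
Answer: $- \frac{531}{181780000} \approx -2.9211 \cdot 10^{-6}$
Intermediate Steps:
$c = \frac{1}{20}$ ($c = - \frac{1 \frac{1}{-5} + \frac{0}{3}}{4} = - \frac{1 \left(- \frac{1}{5}\right) + 0 \cdot \frac{1}{3}}{4} = - \frac{- \frac{1}{5} + 0}{4} = \left(- \frac{1}{4}\right) \left(- \frac{1}{5}\right) = \frac{1}{20} \approx 0.05$)
$j{\left(L \right)} = - \frac{59}{20 L}$ ($j{\left(L \right)} = \frac{1}{20 L} - \frac{3}{L} = - \frac{59}{20 L}$)
$S{\left(r \right)} = \frac{59}{80 r}$ ($S{\left(r \right)} = - \frac{59}{20 \left(r - 5 r\right)} = - \frac{59}{20 \left(- 4 r\right)} = - \frac{59 \left(- \frac{1}{4 r}\right)}{20} = \frac{59}{80 r}$)
$b{\left(n \right)} = - \frac{531}{80 n}$ ($b{\left(n \right)} = - 9 \frac{59}{80 n} = - \frac{531}{80 n}$)
$\frac{b{\left(-2 + 151 \right)}}{15250} = \frac{\left(- \frac{531}{80}\right) \frac{1}{-2 + 151}}{15250} = - \frac{531}{80 \cdot 149} \cdot \frac{1}{15250} = \left(- \frac{531}{80}\right) \frac{1}{149} \cdot \frac{1}{15250} = \left(- \frac{531}{11920}\right) \frac{1}{15250} = - \frac{531}{181780000}$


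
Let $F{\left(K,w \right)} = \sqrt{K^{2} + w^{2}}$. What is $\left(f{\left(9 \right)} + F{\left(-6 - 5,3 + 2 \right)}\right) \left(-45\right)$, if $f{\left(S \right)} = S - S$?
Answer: $- 45 \sqrt{146} \approx -543.74$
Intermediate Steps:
$f{\left(S \right)} = 0$
$\left(f{\left(9 \right)} + F{\left(-6 - 5,3 + 2 \right)}\right) \left(-45\right) = \left(0 + \sqrt{\left(-6 - 5\right)^{2} + \left(3 + 2\right)^{2}}\right) \left(-45\right) = \left(0 + \sqrt{\left(-6 - 5\right)^{2} + 5^{2}}\right) \left(-45\right) = \left(0 + \sqrt{\left(-11\right)^{2} + 25}\right) \left(-45\right) = \left(0 + \sqrt{121 + 25}\right) \left(-45\right) = \left(0 + \sqrt{146}\right) \left(-45\right) = \sqrt{146} \left(-45\right) = - 45 \sqrt{146}$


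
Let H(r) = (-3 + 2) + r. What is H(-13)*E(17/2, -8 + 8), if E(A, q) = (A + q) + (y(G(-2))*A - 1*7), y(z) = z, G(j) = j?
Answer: 217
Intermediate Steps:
H(r) = -1 + r
E(A, q) = -7 + q - A (E(A, q) = (A + q) + (-2*A - 1*7) = (A + q) + (-2*A - 7) = (A + q) + (-7 - 2*A) = -7 + q - A)
H(-13)*E(17/2, -8 + 8) = (-1 - 13)*(-7 + (-8 + 8) - 17/2) = -14*(-7 + 0 - 17/2) = -14*(-31/2) = 217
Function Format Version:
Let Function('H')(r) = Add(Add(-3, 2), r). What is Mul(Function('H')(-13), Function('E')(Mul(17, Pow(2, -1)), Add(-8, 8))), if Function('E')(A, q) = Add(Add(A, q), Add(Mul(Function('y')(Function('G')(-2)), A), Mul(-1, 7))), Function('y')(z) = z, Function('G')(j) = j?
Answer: 217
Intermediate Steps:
Function('H')(r) = Add(-1, r)
Function('E')(A, q) = Add(-7, q, Mul(-1, A)) (Function('E')(A, q) = Add(Add(A, q), Add(Mul(-2, A), Mul(-1, 7))) = Add(Add(A, q), Add(Mul(-2, A), -7)) = Add(Add(A, q), Add(-7, Mul(-2, A))) = Add(-7, q, Mul(-1, A)))
Mul(Function('H')(-13), Function('E')(Mul(17, Pow(2, -1)), Add(-8, 8))) = Mul(Add(-1, -13), Add(-7, Add(-8, 8), Mul(-1, Mul(17, Pow(2, -1))))) = Mul(-14, Add(-7, 0, Mul(-1, Mul(17, Rational(1, 2))))) = Mul(-14, Add(-7, 0, Mul(-1, Rational(17, 2)))) = Mul(-14, Add(-7, 0, Rational(-17, 2))) = Mul(-14, Rational(-31, 2)) = 217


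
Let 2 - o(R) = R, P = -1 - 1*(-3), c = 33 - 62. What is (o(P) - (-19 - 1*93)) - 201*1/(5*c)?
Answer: 16441/145 ≈ 113.39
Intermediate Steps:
c = -29
P = 2 (P = -1 + 3 = 2)
o(R) = 2 - R
(o(P) - (-19 - 1*93)) - 201*1/(5*c) = ((2 - 1*2) - (-19 - 1*93)) - 201/(5*(-29)) = ((2 - 2) - (-19 - 93)) - 201/(-145) = (0 - 1*(-112)) - 201*(-1/145) = (0 + 112) + 201/145 = 112 + 201/145 = 16441/145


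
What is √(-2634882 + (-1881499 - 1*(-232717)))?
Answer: 4*I*√267729 ≈ 2069.7*I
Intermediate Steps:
√(-2634882 + (-1881499 - 1*(-232717))) = √(-2634882 + (-1881499 + 232717)) = √(-2634882 - 1648782) = √(-4283664) = 4*I*√267729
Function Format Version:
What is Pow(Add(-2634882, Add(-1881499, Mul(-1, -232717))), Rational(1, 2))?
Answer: Mul(4, I, Pow(267729, Rational(1, 2))) ≈ Mul(2069.7, I)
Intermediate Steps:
Pow(Add(-2634882, Add(-1881499, Mul(-1, -232717))), Rational(1, 2)) = Pow(Add(-2634882, Add(-1881499, 232717)), Rational(1, 2)) = Pow(Add(-2634882, -1648782), Rational(1, 2)) = Pow(-4283664, Rational(1, 2)) = Mul(4, I, Pow(267729, Rational(1, 2)))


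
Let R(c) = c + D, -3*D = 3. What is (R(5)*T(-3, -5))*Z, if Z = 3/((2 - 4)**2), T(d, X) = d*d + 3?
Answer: 36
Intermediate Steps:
D = -1 (D = -1/3*3 = -1)
T(d, X) = 3 + d**2 (T(d, X) = d**2 + 3 = 3 + d**2)
Z = 3/4 (Z = 3/((-2)**2) = 3/4 ≈ 0.75000)
R(c) = -1 + c (R(c) = c - 1 = -1 + c)
(R(5)*T(-3, -5))*Z = ((-1 + 5)*(3 + (-3)**2))*(3/4) = (4*(3 + 9))*(3/4) = (4*12)*(3/4) = 48*(3/4) = 36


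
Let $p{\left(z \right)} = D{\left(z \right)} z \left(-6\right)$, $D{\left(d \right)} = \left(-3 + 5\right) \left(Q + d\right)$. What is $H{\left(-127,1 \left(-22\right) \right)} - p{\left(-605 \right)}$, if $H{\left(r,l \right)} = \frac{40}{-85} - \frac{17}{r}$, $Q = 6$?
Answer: $\frac{9388928933}{2159} \approx 4.3487 \cdot 10^{6}$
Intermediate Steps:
$D{\left(d \right)} = 12 + 2 d$ ($D{\left(d \right)} = \left(-3 + 5\right) \left(6 + d\right) = 2 \left(6 + d\right) = 12 + 2 d$)
$H{\left(r,l \right)} = - \frac{8}{17} - \frac{17}{r}$ ($H{\left(r,l \right)} = 40 \left(- \frac{1}{85}\right) - \frac{17}{r} = - \frac{8}{17} - \frac{17}{r}$)
$p{\left(z \right)} = - 6 z \left(12 + 2 z\right)$ ($p{\left(z \right)} = \left(12 + 2 z\right) z \left(-6\right) = z \left(12 + 2 z\right) \left(-6\right) = - 6 z \left(12 + 2 z\right)$)
$H{\left(-127,1 \left(-22\right) \right)} - p{\left(-605 \right)} = \left(- \frac{8}{17} - \frac{17}{-127}\right) - \left(-12\right) \left(-605\right) \left(6 - 605\right) = \left(- \frac{8}{17} - - \frac{17}{127}\right) - \left(-12\right) \left(-605\right) \left(-599\right) = \left(- \frac{8}{17} + \frac{17}{127}\right) - -4348740 = - \frac{727}{2159} + 4348740 = \frac{9388928933}{2159}$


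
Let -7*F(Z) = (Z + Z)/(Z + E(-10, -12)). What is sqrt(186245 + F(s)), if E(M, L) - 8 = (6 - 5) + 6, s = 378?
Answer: sqrt(3196145729)/131 ≈ 431.56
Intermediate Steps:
E(M, L) = 15 (E(M, L) = 8 + ((6 - 5) + 6) = 8 + (1 + 6) = 8 + 7 = 15)
F(Z) = -2*Z/(7*(15 + Z)) (F(Z) = -(Z + Z)/(7*(Z + 15)) = -2*Z/(7*(15 + Z)))
sqrt(186245 + F(s)) = sqrt(186245 - 2*378/(105 + 7*378)) = sqrt(186245 - 2*378/(105 + 2646)) = sqrt(186245 - 2*378/2751) = sqrt(186245 - 2*378*1/2751) = sqrt(186245 - 36/131) = sqrt(24398059/131) = sqrt(3196145729)/131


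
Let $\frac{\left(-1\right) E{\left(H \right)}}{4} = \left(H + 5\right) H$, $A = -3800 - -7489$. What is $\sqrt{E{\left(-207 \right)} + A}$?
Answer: $i \sqrt{163567} \approx 404.43 i$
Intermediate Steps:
$A = 3689$ ($A = -3800 + 7489 = 3689$)
$E{\left(H \right)} = - 4 H \left(5 + H\right)$ ($E{\left(H \right)} = - 4 \left(H + 5\right) H = - 4 \left(5 + H\right) H = - 4 H \left(5 + H\right)$)
$\sqrt{E{\left(-207 \right)} + A} = \sqrt{\left(-4\right) \left(-207\right) \left(5 - 207\right) + 3689} = \sqrt{\left(-4\right) \left(-207\right) \left(-202\right) + 3689} = \sqrt{-167256 + 3689} = \sqrt{-163567} = i \sqrt{163567}$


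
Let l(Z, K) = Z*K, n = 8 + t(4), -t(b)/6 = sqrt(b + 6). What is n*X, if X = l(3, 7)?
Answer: 168 - 126*sqrt(10) ≈ -230.45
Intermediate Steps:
t(b) = -6*sqrt(6 + b) (t(b) = -6*sqrt(b + 6) = -6*sqrt(6 + b))
n = 8 - 6*sqrt(10) (n = 8 - 6*sqrt(6 + 4) = 8 - 6*sqrt(10) ≈ -10.974)
l(Z, K) = K*Z
X = 21 (X = 7*3 = 21)
n*X = (8 - 6*sqrt(10))*21 = 168 - 126*sqrt(10)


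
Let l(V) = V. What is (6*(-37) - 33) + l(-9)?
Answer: -264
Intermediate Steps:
(6*(-37) - 33) + l(-9) = (6*(-37) - 33) - 9 = (-222 - 33) - 9 = -255 - 9 = -264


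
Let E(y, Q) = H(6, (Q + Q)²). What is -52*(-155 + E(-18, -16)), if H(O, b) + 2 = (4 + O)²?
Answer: 2964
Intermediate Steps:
H(O, b) = -2 + (4 + O)²
E(y, Q) = 98 (E(y, Q) = -2 + (4 + 6)² = -2 + 10² = -2 + 100 = 98)
-52*(-155 + E(-18, -16)) = -52*(-155 + 98) = -52*(-57) = 2964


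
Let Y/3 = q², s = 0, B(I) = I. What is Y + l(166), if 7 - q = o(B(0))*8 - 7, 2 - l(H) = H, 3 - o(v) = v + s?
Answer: 136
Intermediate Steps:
o(v) = 3 - v (o(v) = 3 - (v + 0) = 3 - v)
l(H) = 2 - H
q = -10 (q = 7 - ((3 - 1*0)*8 - 7) = 7 - ((3 + 0)*8 - 7) = 7 - (3*8 - 7) = 7 - (24 - 7) = 7 - 1*17 = 7 - 17 = -10)
Y = 300 (Y = 3*(-10)² = 3*100 = 300)
Y + l(166) = 300 + (2 - 1*166) = 300 + (2 - 166) = 300 - 164 = 136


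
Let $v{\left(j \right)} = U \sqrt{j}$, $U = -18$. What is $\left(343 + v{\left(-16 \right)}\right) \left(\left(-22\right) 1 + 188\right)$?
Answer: $56938 - 11952 i \approx 56938.0 - 11952.0 i$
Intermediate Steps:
$v{\left(j \right)} = - 18 \sqrt{j}$
$\left(343 + v{\left(-16 \right)}\right) \left(\left(-22\right) 1 + 188\right) = \left(343 - 18 \sqrt{-16}\right) \left(\left(-22\right) 1 + 188\right) = \left(343 - 18 \cdot 4 i\right) \left(-22 + 188\right) = \left(343 - 72 i\right) 166 = 56938 - 11952 i$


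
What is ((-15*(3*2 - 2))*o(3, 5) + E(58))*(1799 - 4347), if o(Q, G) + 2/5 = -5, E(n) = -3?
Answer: -817908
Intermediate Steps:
o(Q, G) = -27/5 (o(Q, G) = -2/5 - 5 = -27/5)
((-15*(3*2 - 2))*o(3, 5) + E(58))*(1799 - 4347) = (-15*(3*2 - 2)*(-27/5) - 3)*(1799 - 4347) = (-15*(6 - 2)*(-27/5) - 3)*(-2548) = (-15*4*(-27/5) - 3)*(-2548) = (-60*(-27/5) - 3)*(-2548) = (324 - 3)*(-2548) = 321*(-2548) = -817908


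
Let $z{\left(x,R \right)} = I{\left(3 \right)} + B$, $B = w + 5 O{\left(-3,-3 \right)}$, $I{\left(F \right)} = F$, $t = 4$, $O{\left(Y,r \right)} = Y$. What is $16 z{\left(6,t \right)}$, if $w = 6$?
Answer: $-96$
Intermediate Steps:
$B = -9$ ($B = 6 + 5 \left(-3\right) = 6 - 15 = -9$)
$z{\left(x,R \right)} = -6$ ($z{\left(x,R \right)} = 3 - 9 = -6$)
$16 z{\left(6,t \right)} = 16 \left(-6\right) = -96$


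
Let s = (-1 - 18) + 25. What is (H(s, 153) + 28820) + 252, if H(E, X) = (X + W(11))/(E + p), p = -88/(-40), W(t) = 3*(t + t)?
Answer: 1193047/41 ≈ 29099.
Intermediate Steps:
W(t) = 6*t (W(t) = 3*(2*t) = 6*t)
p = 11/5 (p = -88*(-1/40) = 11/5 ≈ 2.2000)
s = 6 (s = -19 + 25 = 6)
H(E, X) = (66 + X)/(11/5 + E) (H(E, X) = (X + 6*11)/(E + 11/5) = (X + 66)/(11/5 + E) = (66 + X)/(11/5 + E))
(H(s, 153) + 28820) + 252 = (5*(66 + 153)/(11 + 5*6) + 28820) + 252 = (5*219/(11 + 30) + 28820) + 252 = (5*219/41 + 28820) + 252 = (5*(1/41)*219 + 28820) + 252 = (1095/41 + 28820) + 252 = 1182715/41 + 252 = 1193047/41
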